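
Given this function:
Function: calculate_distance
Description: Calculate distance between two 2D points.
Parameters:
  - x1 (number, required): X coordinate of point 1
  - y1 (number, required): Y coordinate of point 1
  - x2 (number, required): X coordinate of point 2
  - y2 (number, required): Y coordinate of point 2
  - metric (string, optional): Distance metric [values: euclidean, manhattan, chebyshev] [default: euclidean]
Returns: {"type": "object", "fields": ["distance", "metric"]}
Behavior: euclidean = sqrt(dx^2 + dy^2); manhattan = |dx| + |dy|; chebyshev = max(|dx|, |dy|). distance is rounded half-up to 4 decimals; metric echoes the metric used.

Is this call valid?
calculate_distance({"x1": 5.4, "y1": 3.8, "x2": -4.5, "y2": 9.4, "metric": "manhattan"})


Checking all required parameters present and types match... All valid.
Valid


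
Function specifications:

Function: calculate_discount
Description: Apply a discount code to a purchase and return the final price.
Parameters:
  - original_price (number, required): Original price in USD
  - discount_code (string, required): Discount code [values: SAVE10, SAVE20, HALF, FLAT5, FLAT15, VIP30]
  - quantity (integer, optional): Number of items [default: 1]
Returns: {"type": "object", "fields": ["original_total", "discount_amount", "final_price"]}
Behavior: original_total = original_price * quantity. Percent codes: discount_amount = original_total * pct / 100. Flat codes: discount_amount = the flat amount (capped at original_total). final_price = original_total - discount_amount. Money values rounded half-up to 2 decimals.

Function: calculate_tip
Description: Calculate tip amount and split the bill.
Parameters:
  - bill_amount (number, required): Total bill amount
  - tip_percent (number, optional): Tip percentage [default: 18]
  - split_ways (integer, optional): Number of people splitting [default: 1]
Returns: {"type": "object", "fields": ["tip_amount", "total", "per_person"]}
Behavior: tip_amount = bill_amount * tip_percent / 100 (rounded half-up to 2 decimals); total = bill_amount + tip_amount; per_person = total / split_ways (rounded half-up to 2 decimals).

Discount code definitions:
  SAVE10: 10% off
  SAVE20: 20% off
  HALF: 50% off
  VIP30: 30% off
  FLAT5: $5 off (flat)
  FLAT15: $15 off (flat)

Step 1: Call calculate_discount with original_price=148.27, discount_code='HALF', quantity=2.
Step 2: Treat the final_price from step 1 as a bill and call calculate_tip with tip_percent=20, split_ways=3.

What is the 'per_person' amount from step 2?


Step 1: calculate_discount(original_price=148.27, discount_code=HALF, quantity=2)
  original_total = 148.27 * 2 = 296.54
  HALF = 50% off: discount_amount = 296.54 * 50/100 = 148.27 -> 148.27
  final_price = 296.54 - 148.27 = 148.27
  -> final_price = 148.27
Step 2: calculate_tip(bill_amount=148.27, tip_percent=20, split_ways=3)
  tip_amount = 148.27 * 20/100 = 29.654 -> 29.65
  total = 148.27 + 29.65 = 177.92
  per_person = 177.92 / 3 = 59.306667 -> 59.31
  -> per_person = 59.31
$59.31


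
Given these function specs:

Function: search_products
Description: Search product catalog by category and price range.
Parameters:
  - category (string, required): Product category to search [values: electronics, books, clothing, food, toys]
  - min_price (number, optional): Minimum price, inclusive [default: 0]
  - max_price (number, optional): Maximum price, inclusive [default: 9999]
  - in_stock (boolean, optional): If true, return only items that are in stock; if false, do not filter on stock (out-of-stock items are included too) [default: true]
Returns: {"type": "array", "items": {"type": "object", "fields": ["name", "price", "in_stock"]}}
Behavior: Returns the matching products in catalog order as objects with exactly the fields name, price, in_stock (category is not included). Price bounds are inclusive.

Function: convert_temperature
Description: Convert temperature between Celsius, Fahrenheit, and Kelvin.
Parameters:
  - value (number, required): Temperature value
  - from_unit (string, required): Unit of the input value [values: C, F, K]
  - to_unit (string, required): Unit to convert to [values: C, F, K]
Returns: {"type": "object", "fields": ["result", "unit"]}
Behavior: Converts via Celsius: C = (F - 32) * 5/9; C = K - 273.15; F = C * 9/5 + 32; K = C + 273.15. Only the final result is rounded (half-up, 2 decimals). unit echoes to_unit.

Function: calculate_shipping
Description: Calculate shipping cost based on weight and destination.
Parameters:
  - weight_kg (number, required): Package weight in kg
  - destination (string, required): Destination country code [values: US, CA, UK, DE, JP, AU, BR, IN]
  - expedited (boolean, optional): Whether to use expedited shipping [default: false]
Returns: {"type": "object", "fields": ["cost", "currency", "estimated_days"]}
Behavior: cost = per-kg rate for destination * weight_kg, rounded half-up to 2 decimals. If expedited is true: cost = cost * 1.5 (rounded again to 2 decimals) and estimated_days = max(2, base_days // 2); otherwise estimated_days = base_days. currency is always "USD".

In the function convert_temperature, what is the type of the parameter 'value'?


The convert_temperature spec declares:
  - value (number, required): Temperature value
Type:
number


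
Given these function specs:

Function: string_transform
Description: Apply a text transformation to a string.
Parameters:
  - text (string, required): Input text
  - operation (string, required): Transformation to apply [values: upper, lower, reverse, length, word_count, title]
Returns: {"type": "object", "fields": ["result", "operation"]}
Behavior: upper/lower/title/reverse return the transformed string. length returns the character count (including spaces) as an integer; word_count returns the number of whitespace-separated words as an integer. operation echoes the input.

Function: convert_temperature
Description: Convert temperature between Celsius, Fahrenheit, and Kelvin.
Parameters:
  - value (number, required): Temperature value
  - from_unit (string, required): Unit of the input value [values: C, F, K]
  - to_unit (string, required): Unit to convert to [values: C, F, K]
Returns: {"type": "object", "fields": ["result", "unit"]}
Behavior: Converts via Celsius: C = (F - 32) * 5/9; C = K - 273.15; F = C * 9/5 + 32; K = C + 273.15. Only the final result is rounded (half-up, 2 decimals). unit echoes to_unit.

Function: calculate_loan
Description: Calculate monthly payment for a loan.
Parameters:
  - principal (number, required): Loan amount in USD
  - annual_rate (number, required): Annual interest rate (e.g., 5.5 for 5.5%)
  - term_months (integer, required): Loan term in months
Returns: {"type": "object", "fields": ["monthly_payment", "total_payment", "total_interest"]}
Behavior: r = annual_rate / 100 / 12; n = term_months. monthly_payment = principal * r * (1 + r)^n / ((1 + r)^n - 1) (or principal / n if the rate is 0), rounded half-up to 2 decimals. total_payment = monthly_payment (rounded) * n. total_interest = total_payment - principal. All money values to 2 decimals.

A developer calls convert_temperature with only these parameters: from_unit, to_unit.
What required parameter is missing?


Required parameters: value, from_unit, to_unit
Provided: from_unit, to_unit
Missing: value
value


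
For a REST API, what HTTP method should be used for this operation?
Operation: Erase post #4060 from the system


GET = read, POST = create, PUT = update/replace, DELETE = remove
This operation is a removal.
DELETE


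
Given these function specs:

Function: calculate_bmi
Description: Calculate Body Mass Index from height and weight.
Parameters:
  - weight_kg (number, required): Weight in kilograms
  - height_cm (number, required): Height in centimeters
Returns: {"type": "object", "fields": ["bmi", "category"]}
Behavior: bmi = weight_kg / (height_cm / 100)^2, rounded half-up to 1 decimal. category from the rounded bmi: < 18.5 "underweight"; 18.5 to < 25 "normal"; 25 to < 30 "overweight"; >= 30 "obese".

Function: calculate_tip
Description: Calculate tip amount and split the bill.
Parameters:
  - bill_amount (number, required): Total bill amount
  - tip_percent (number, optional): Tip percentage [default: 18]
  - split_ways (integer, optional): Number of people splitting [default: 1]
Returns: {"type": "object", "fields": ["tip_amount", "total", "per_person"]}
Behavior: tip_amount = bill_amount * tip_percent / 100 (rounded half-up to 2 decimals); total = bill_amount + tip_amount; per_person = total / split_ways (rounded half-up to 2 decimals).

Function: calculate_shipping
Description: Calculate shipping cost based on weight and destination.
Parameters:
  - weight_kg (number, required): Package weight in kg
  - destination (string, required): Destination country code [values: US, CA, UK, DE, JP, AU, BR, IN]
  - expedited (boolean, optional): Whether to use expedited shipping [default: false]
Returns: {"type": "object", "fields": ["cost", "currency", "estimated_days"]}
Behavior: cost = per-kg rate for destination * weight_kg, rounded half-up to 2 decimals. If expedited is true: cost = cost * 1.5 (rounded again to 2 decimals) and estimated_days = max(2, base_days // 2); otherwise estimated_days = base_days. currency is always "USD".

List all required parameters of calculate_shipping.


Parameters of calculate_shipping and their required/optional flag:
  weight_kg: required
  destination: required
  expedited: optional
destination, weight_kg


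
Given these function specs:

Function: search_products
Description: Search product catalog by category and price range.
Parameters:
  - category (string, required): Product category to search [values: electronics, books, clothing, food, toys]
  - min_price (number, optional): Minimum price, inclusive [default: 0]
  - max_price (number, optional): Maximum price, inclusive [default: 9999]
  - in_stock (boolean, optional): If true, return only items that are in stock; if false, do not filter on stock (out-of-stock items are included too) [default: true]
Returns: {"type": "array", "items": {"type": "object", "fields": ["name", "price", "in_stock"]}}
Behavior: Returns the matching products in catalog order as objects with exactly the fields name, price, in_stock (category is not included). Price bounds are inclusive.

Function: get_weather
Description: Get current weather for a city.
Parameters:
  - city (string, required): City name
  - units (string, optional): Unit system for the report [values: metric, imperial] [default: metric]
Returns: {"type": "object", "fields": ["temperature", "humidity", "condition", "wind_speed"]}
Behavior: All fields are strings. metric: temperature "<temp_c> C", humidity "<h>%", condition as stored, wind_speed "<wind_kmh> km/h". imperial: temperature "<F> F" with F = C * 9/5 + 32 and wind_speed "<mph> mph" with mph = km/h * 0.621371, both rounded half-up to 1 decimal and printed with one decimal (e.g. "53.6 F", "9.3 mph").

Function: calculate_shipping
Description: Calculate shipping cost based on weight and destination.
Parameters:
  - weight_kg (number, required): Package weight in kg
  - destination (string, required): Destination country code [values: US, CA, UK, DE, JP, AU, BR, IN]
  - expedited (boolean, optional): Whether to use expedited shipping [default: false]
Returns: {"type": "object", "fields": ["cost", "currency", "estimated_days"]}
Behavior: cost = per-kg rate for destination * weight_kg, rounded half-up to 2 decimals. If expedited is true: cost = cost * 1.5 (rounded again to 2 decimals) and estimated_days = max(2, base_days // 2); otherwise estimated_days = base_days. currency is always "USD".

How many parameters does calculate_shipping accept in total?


Parameters of calculate_shipping: weight_kg (required), destination (required), expedited (optional)
Total:
3


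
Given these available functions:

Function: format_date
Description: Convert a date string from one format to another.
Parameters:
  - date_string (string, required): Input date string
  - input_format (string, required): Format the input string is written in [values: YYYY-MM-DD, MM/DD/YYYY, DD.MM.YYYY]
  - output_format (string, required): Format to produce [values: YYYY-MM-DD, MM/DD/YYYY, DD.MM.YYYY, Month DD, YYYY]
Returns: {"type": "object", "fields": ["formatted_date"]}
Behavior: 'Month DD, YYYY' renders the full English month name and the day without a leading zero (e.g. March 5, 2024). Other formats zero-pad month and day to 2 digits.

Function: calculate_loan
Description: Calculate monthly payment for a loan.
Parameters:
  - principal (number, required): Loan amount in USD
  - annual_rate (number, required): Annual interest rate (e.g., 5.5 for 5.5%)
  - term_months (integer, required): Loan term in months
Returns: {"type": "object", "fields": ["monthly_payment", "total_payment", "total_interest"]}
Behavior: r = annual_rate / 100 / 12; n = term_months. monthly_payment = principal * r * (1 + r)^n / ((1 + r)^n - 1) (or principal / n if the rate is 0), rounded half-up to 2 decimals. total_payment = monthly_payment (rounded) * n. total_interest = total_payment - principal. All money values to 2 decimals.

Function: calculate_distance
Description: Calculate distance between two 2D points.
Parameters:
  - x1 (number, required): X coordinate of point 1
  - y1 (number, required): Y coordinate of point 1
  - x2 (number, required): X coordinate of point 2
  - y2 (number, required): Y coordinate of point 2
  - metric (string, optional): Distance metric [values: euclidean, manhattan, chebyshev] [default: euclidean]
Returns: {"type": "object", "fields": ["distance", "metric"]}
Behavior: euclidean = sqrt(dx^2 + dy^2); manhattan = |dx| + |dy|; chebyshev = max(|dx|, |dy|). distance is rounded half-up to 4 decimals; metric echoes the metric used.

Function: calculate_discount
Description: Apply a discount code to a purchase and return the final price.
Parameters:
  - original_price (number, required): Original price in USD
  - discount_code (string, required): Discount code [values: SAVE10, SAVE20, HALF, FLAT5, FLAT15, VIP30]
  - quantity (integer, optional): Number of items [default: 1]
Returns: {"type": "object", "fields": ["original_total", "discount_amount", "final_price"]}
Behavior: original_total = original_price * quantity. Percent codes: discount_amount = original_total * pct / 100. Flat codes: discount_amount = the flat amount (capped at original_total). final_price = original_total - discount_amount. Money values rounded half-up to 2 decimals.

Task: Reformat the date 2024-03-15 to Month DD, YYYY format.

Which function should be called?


The task needs a function whose description is: Convert a date string from one format to another.
format_date


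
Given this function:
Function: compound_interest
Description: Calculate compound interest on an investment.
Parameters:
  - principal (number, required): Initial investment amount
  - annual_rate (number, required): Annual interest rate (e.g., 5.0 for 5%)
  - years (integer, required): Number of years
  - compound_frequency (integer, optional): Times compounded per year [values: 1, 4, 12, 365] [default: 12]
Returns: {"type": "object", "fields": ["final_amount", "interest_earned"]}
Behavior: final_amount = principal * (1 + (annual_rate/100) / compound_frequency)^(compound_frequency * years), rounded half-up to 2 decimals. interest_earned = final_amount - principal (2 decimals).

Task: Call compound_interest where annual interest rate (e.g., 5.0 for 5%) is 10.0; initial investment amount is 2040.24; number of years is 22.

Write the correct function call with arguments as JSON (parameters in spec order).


Mapping each described value to its parameter name:
  'Annual interest rate (e.g., 5.0 for 5%)' -> annual_rate = 10.0
  'Initial investment amount' -> principal = 2040.24
  'Number of years' -> years = 22
compound_interest({"principal": 2040.24, "annual_rate": 10.0, "years": 22})


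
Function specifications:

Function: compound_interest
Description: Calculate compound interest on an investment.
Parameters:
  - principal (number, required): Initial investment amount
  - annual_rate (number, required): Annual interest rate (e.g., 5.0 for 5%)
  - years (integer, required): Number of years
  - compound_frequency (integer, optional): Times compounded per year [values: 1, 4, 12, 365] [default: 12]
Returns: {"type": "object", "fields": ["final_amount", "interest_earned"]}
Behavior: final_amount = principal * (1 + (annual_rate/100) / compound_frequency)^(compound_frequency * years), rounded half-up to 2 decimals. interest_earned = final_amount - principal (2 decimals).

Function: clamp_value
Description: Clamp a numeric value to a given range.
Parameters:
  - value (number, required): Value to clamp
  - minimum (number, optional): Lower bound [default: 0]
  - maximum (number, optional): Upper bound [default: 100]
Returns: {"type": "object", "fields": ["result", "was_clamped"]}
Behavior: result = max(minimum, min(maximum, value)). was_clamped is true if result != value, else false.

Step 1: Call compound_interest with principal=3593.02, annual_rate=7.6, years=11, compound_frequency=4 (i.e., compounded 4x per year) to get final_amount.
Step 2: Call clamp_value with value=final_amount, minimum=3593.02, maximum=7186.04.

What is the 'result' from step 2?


Step 1: compound_interest
  rate per period = 7.6/100/4 = 0.019 (keep full precision); periods = 4 * 11 = 44
  (1 + 0.019)^44 = 2.28909647
  final_amount = 3593.02 * 2.28909647 = 8224.769411 -> 8224.77
  interest_earned = 8224.77 - 3593.02 = 4631.75
  -> final_amount = 8224.77
Step 2: clamp_value(value=8224.77, minimum=3593.02, maximum=7186.04)
  result = max(3593.02, min(7186.04, 8224.77)) = max(3593.02, 7186.04) = 7186.04
  was_clamped = (7186.04 != 8224.77) = true
  -> result = 7186.04
7186.04


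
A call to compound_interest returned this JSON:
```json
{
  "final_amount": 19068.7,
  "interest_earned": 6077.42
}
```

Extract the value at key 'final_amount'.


19068.7


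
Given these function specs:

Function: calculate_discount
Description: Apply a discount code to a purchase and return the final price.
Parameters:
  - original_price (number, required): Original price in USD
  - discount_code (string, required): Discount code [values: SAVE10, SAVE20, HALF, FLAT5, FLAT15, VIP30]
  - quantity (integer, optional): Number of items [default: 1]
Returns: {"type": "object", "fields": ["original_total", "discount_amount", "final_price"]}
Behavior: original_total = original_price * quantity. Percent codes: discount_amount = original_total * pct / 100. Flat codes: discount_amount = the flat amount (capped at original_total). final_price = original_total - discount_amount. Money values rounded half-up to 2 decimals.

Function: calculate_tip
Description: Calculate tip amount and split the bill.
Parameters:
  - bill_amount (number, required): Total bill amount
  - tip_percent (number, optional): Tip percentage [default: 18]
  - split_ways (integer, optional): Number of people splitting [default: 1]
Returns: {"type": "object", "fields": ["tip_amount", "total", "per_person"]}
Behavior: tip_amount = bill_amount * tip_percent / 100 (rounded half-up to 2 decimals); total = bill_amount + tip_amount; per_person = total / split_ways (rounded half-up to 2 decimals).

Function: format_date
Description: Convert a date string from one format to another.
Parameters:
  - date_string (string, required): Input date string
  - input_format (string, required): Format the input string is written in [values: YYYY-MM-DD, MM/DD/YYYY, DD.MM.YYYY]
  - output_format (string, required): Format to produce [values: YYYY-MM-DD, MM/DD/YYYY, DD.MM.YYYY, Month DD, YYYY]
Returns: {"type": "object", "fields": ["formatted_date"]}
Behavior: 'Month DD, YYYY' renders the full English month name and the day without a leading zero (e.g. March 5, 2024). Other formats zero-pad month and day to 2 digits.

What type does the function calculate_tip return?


The calculate_tip spec declares Returns: {"type": "object", "fields": ["tip_amount", "total", "per_person"]}
Type:
object


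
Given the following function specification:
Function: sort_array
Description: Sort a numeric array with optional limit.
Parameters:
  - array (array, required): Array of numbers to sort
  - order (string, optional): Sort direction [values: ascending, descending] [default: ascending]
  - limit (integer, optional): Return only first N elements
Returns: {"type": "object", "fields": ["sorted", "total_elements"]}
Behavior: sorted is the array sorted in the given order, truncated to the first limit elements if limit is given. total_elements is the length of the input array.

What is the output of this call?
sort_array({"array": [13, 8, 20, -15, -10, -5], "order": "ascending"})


sorted ascending: [-15, -10, -5, 8, 13, 20]
total_elements = len(input) = 6
Output:
{"sorted": [-15, -10, -5, 8, 13, 20], "total_elements": 6}


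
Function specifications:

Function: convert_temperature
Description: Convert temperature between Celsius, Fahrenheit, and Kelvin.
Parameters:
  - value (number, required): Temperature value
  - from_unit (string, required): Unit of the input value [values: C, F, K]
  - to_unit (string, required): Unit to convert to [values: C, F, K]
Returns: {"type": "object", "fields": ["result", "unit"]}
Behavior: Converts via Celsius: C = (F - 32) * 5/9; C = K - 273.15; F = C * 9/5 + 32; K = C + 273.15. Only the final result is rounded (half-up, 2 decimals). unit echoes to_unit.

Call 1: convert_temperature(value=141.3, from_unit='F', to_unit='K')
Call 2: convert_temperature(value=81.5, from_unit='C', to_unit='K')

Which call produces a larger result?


Call 1:
  To C: (141.3 - 32) * 5/9 = 60.722222
  To K: 60.722222 + 273.15 = 333.872222
  Round to 2 decimals: 333.87
  -> 333.87 K
Call 2:
  Input already in C: 81.5
  To K: 81.5 + 273.15 = 354.65
  Round to 2 decimals: 354.65
  -> 354.65 K
Call 2 (354.65 K)


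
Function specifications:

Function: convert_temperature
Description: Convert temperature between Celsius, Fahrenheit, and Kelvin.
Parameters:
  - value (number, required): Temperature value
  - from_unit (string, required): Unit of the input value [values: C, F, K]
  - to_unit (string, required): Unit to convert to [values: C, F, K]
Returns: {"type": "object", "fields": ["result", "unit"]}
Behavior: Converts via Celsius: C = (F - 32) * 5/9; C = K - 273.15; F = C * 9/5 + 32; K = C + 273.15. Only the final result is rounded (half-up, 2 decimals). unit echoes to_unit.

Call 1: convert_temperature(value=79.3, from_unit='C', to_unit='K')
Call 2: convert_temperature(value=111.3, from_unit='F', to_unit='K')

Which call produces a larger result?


Call 1:
  Input already in C: 79.3
  To K: 79.3 + 273.15 = 352.45
  Round to 2 decimals: 352.45
  -> 352.45 K
Call 2:
  To C: (111.3 - 32) * 5/9 = 44.055556
  To K: 44.055556 + 273.15 = 317.205556
  Round to 2 decimals: 317.21
  -> 317.21 K
Call 1 (352.45 K)


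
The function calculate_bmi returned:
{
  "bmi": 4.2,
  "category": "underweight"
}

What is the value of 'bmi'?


4.2


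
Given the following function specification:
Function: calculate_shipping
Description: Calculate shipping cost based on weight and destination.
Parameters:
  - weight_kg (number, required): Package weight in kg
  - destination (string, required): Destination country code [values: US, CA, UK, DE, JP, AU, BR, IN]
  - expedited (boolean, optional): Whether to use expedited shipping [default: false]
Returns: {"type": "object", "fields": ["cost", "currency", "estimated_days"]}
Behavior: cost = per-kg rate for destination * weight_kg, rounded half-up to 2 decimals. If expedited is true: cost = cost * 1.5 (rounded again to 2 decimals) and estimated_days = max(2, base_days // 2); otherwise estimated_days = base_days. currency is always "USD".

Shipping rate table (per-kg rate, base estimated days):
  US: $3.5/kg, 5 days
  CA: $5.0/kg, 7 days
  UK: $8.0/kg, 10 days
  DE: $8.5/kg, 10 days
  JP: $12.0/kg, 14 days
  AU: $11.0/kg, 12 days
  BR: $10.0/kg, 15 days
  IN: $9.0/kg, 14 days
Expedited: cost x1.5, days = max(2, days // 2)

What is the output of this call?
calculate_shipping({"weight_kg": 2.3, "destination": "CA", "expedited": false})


Rate for CA: $5.0/kg, base 7 days
cost = 5.0 * 2.3 = 11.5 -> 11.50
expedited not set/false: estimated_days = 7
Output:
{"cost": 11.5, "currency": "USD", "estimated_days": 7}


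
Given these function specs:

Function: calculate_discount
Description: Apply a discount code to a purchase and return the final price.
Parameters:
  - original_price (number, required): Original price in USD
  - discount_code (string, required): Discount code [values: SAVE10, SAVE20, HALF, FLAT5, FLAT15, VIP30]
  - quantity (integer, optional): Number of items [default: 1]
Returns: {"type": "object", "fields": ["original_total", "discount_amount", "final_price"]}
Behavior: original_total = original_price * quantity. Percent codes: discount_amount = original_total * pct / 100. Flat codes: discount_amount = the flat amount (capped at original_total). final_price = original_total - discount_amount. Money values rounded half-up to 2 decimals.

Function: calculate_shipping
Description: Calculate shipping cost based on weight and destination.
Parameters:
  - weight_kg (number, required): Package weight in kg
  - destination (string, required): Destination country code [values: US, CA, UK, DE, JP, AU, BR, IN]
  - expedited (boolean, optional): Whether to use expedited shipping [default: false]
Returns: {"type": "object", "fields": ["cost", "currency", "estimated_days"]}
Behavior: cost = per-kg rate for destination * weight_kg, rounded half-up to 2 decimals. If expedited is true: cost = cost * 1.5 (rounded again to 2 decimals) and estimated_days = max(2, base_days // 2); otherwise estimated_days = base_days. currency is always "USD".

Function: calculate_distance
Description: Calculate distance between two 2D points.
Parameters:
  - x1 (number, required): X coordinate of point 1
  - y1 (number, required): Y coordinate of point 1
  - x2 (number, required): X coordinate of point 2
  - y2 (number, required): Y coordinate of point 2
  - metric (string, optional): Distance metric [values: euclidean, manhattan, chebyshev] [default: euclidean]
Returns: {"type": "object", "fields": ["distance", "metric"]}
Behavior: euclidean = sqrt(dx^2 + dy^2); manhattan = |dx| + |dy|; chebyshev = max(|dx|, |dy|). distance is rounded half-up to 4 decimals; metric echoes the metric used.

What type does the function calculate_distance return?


The calculate_distance spec declares Returns: {"type": "object", "fields": ["distance", "metric"]}
Type:
object


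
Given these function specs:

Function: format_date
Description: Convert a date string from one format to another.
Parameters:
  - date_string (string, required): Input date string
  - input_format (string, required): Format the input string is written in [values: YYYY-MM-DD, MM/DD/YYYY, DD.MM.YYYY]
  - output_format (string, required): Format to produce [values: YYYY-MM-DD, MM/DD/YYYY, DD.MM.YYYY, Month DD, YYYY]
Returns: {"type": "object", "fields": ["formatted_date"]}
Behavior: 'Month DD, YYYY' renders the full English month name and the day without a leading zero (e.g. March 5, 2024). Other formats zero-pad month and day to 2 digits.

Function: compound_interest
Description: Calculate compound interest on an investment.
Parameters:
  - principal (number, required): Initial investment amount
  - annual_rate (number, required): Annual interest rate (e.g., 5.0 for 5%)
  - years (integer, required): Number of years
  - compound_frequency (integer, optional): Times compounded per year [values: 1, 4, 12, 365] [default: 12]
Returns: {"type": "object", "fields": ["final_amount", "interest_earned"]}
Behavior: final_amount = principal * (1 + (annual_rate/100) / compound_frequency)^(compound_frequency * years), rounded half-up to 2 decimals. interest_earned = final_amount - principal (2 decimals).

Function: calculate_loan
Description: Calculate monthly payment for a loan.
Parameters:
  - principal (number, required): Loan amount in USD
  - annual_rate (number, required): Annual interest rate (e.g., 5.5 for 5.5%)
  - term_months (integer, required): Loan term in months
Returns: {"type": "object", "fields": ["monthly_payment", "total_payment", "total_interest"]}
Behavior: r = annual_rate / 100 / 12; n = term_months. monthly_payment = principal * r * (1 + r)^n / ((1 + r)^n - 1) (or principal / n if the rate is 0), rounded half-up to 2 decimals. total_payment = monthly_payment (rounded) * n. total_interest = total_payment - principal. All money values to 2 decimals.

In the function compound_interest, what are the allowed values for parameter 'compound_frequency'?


The compound_interest spec declares:
  - compound_frequency (integer, optional): Times compounded per year [values: 1, 4, 12, 365] [default: 12]
Allowed values:
1, 4, 12, 365


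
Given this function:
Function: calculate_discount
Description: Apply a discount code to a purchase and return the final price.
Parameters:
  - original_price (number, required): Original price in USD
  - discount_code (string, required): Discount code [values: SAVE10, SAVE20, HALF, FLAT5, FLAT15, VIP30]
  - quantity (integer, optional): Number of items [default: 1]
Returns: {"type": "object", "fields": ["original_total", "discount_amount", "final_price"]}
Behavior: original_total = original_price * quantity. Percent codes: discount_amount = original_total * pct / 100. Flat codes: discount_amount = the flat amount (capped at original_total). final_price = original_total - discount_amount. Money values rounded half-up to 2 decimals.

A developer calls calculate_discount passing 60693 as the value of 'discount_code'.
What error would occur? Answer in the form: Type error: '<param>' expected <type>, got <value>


Spec: 'discount_code' is declared as string; 60693 is an integer.
Type error: 'discount_code' expected string, got 60693


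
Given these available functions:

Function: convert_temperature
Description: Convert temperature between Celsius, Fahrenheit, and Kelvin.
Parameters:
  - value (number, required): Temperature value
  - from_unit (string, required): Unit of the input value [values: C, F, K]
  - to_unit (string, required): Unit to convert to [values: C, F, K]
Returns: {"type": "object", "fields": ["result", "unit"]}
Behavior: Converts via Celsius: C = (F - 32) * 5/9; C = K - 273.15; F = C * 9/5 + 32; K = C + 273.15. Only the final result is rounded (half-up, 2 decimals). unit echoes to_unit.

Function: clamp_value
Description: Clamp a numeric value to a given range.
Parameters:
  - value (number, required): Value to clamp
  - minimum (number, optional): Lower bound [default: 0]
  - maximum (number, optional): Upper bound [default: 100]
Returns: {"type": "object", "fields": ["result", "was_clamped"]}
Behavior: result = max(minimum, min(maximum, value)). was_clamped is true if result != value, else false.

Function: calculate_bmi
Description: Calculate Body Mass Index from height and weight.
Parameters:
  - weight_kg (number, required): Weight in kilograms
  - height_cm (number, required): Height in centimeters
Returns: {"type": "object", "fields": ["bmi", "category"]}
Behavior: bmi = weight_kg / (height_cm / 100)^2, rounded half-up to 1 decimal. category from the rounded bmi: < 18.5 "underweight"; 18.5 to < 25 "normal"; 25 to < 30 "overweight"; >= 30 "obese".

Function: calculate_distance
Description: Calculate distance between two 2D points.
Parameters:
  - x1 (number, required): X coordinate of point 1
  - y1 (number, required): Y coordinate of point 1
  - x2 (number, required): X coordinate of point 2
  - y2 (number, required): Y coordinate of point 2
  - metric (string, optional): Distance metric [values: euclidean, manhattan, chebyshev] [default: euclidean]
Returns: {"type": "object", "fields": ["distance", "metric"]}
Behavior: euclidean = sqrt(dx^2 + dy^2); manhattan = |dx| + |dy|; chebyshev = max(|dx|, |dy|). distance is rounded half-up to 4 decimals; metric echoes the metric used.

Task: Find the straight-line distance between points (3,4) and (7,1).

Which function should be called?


The task needs a function whose description is: Calculate distance between two 2D points.
calculate_distance


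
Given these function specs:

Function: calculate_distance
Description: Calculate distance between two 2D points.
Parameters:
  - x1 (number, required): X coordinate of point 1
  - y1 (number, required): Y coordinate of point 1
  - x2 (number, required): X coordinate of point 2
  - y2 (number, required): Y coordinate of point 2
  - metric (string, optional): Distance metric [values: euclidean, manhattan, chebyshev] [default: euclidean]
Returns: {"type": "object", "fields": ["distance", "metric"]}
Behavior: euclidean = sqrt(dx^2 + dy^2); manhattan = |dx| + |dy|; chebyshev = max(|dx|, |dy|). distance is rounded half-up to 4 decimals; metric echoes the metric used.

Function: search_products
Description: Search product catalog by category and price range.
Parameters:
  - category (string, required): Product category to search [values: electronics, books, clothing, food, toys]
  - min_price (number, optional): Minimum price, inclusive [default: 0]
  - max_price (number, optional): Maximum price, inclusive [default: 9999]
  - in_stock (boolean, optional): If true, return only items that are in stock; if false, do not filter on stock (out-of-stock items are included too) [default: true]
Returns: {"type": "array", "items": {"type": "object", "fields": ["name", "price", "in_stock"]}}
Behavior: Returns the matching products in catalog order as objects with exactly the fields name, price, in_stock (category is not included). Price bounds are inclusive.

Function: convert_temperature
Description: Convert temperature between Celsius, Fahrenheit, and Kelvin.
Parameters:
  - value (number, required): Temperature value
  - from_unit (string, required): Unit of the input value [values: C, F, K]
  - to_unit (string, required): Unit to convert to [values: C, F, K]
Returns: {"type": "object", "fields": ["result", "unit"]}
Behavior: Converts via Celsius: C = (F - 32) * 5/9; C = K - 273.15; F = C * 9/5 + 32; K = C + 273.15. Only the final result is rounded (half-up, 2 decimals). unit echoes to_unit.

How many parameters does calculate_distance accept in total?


Parameters of calculate_distance: x1 (required), y1 (required), x2 (required), y2 (required), metric (optional)
Total:
5


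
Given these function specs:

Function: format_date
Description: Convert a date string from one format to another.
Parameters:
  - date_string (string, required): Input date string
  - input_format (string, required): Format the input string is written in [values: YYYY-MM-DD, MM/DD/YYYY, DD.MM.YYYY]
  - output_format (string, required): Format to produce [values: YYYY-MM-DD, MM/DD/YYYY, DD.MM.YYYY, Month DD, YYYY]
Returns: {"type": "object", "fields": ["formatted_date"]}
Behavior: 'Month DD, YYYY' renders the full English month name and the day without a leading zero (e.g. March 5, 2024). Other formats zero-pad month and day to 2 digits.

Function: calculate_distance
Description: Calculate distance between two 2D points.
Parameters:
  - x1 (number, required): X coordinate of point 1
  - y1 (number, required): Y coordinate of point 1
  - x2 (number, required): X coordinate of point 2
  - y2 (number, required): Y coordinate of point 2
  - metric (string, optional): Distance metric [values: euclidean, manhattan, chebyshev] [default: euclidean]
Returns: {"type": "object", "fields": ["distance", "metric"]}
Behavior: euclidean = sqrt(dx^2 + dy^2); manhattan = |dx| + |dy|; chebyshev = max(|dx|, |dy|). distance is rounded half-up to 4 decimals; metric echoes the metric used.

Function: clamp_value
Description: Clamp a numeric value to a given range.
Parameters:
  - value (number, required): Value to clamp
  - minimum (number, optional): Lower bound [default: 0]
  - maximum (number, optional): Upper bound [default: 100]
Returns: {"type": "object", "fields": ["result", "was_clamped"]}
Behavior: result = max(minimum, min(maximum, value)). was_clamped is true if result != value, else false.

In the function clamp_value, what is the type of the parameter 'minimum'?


The clamp_value spec declares:
  - minimum (number, optional): Lower bound [default: 0]
Type:
number


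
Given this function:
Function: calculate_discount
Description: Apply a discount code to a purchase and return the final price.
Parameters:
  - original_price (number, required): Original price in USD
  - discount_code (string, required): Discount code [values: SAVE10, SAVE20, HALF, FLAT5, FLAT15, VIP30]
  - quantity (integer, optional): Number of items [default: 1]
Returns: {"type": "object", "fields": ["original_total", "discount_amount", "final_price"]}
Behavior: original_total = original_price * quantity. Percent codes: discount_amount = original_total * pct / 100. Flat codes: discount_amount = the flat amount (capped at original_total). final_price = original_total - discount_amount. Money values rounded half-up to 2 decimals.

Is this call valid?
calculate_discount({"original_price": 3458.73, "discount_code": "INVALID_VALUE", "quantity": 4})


Checking parameter values...
Parameter 'discount_code' has value 'INVALID_VALUE' not in allowed: SAVE10, SAVE20, HALF, FLAT5, FLAT15, VIP30
Invalid - 'discount_code' must be one of SAVE10, SAVE20, HALF, FLAT5, FLAT15, VIP30


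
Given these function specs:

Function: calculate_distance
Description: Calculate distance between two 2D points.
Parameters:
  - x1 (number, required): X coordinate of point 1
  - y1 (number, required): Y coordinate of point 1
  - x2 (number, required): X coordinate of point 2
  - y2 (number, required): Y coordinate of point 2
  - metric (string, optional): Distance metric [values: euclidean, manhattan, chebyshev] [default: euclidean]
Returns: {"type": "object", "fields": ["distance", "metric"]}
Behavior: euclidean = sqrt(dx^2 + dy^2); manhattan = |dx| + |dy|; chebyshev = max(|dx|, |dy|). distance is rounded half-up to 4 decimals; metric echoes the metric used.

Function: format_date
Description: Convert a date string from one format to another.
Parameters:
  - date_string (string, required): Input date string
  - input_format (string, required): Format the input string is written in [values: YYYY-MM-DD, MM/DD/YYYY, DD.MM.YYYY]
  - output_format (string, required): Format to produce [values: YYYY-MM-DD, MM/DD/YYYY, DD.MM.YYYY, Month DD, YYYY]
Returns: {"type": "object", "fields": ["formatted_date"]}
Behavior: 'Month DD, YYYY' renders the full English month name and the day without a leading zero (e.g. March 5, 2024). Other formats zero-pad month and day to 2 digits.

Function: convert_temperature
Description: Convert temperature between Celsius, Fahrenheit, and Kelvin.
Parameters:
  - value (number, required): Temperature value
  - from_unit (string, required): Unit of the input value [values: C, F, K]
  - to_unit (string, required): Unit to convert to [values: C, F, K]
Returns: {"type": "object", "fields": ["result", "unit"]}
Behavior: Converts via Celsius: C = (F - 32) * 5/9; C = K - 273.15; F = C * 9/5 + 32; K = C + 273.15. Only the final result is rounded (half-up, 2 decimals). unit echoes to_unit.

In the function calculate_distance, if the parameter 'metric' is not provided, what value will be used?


The calculate_distance spec declares:
  - metric (string, optional): Distance metric [values: euclidean, manhattan, chebyshev] [default: euclidean]
Default:
euclidean


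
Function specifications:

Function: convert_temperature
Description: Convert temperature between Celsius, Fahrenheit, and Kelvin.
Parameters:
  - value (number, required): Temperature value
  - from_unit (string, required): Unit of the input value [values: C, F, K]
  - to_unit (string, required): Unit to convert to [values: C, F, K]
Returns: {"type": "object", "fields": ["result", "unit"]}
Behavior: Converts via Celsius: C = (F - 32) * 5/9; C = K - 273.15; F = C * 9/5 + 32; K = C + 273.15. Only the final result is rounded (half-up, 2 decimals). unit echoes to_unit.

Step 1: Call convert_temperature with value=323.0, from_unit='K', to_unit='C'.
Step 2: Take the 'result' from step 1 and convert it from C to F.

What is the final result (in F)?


Step 1: convert_temperature(value=323.0, from_unit=K, to_unit=C)
  To C: 323 - 273.15 = 49.85
  Target is C: 49.85
  Round to 2 decimals: 49.85
  -> result = 49.85 C
Step 2: convert_temperature(value=49.85, from_unit=C, to_unit=F)
  Input already in C: 49.85
  To F: 49.85 * 9/5 + 32 = 121.73
  Round to 2 decimals: 121.73
  -> result = 121.73 F
121.73 F
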